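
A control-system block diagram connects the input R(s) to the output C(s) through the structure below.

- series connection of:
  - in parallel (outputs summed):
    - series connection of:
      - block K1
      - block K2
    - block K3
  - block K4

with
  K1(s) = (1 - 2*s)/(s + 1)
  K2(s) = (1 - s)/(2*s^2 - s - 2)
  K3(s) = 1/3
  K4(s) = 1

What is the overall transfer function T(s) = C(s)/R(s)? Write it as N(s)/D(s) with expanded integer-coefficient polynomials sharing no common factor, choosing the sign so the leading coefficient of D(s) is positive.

Step 1 - multiply K1, K2 (series); result (2*s^2 - 3*s + 1)/(2*s^3 + s^2 - 3*s - 2)
Step 2 - sum the parallel branches (K1*K2), K3; result (2*s^3 + 7*s^2 - 12*s + 1)/(6*s^3 + 3*s^2 - 9*s - 6)
Step 3 - multiply ((K1*K2)+K3), K4 (series): this yields T(s), and no further normalization is needed

Therefore the answer is (2*s^3 + 7*s^2 - 12*s + 1)/(6*s^3 + 3*s^2 - 9*s - 6).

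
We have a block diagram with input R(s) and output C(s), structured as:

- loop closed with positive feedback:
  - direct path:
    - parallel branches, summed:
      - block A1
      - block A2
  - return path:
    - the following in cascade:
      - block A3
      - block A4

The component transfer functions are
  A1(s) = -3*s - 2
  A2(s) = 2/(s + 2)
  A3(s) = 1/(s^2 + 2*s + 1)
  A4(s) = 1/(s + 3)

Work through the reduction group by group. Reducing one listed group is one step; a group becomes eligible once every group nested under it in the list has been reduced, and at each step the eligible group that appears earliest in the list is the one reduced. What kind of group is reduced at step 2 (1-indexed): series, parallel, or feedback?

Answer: series

Working:
Step 1 - sum the parallel branches A1, A2
Step 2 - cascade A3, A4
Step 3 - collapse the loop ((A1+A2) forward, (A3*A4) return)
Step 2 collapses a series group.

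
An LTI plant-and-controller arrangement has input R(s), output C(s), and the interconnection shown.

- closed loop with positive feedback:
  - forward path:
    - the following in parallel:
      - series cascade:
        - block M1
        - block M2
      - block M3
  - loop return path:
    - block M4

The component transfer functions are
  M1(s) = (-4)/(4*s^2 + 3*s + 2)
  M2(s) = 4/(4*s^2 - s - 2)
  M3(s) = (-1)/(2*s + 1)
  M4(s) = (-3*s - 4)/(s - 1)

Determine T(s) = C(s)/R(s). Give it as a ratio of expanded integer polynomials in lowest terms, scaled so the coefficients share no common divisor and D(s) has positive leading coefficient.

Step 1: multiply M1, M2 (series): (-16)/(16*s^4 + 8*s^3 - 3*s^2 - 8*s - 4)
Step 2: reduce the parallel group (M1*M2), M3: (-16*s^4 - 8*s^3 + 3*s^2 - 24*s - 12)/(32*s^5 + 32*s^4 + 2*s^3 - 19*s^2 - 16*s - 4)
Step 3: reduce the feedback loop with forward ((M1*M2)+M3) and return M4 - this is the overall T(s), already in the required normalized form

Hence the answer: (-16*s^5 + 8*s^4 + 11*s^3 - 27*s^2 + 12*s + 12)/(32*s^6 - 48*s^5 - 118*s^4 - 44*s^3 - 57*s^2 - 120*s - 44)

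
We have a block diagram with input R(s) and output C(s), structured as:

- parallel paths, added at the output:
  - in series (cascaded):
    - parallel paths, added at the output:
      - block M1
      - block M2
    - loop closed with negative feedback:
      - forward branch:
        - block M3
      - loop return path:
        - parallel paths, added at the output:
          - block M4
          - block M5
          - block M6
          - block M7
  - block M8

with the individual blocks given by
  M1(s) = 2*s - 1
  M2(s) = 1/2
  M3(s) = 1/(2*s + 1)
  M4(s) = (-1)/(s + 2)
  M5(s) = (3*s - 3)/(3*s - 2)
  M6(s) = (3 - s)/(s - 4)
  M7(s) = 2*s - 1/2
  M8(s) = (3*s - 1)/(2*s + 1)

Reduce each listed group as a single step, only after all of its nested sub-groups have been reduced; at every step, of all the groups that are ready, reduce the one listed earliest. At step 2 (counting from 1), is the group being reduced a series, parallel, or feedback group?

The answer is parallel.

Reasoning:
(1) combine M1, M2 in parallel
(2) parallel reduction of M4, M5, M6, M7
(3) feedback reduction of M3, (M4+M5+M6+M7)
(4) series reduction of (M1+M2), [M3/(1+M3*(M4+M5+M6+M7))]
(5) add ((M1+M2)*[M3/(1+M3*(M4+M5+M6+M7))]), M8 (parallel)
At step 2 the group reduced is parallel.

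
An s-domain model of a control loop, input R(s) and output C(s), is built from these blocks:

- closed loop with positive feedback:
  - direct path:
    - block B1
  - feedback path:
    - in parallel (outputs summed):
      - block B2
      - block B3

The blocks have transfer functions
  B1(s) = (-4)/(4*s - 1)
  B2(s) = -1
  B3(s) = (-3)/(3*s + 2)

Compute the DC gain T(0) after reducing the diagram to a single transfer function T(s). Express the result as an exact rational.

First reduce the diagram to T(s).

[1] reduce the parallel group B2, B3 gives (-3*s - 5)/(3*s + 2)
[2] apply the feedback formula to B1, (B2+B3) gives (-12*s - 8)/(12*s^2 - 7*s - 22)
Evaluating the step-2 result (the overall T(s)) at s = 0 gives T(0) = -8/(-22) = 4/11.

Answer: 4/11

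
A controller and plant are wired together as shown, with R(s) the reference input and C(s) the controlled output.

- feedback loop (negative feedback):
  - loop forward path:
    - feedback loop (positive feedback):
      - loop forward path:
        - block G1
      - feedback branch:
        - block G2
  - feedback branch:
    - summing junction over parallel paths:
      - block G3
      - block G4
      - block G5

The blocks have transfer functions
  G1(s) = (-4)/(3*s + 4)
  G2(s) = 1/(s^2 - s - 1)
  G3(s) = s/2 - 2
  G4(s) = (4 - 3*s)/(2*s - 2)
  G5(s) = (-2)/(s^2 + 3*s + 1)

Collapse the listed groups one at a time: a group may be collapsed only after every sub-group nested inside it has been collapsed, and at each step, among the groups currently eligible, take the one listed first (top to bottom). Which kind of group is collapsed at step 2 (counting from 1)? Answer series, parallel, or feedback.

Answer: parallel

Working:
Step 1 - close the feedback loop around G1, G2
Step 2 - combine G3, G4, G5 in parallel
Step 3 - feedback reduction of [G1/(1-G1*G2)], (G3+G4+G5)
Step 2 collapses a parallel group.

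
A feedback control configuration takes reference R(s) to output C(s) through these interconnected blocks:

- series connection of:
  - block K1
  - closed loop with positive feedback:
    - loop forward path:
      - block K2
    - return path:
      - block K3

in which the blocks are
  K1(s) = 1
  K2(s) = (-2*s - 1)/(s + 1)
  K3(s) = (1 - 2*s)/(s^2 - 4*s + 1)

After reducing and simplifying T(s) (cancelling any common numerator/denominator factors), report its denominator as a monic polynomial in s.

The answer is s^3 - 7*s^2 - 3*s + 2.

Reasoning:
Step 1: collapse the loop (K2 forward, K3 return): (-2*s^3 + 7*s^2 + 2*s - 1)/(s^3 - 7*s^2 - 3*s + 2)
Step 2: series reduction of K1, [K2/(1-K2*K3)]: (-2*s^3 + 7*s^2 + 2*s - 1)/(s^3 - 7*s^2 - 3*s + 2)
T(s) is the step-2 result (common factors already cancelled). Leading coefficient of the denominator: 1, so no rescaling is needed.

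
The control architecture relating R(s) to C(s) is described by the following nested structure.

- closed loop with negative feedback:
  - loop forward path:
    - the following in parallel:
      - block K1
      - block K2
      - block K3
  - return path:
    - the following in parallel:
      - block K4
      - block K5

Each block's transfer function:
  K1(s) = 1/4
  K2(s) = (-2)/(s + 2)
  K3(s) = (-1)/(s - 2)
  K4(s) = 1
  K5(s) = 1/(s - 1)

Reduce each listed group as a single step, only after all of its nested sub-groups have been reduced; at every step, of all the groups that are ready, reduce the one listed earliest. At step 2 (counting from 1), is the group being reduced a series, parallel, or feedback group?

Reducing step by step:

Step 1 - parallel reduction of K1, K2, K3
Step 2 - combine K4, K5 in parallel
Step 3 - apply the feedback formula to (K1+K2+K3), (K4+K5)
Step 2: parallel.

Answer: parallel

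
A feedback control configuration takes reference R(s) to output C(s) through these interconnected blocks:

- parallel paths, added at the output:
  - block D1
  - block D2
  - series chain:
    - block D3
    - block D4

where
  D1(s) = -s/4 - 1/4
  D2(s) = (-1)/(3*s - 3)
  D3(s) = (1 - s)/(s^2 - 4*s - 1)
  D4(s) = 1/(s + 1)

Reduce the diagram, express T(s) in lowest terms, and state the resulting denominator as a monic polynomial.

1. cascade D3, D4 gives (1 - s)/(s^3 - 3*s^2 - 5*s - 1)
2. sum the parallel branches D1, D2, (D3*D4) gives (-3*s^5 + 9*s^4 + 14*s^3 - 6*s^2 + 29*s - 11)/(12*s^4 - 48*s^3 - 24*s^2 + 48*s + 12)
That last expression is T(s), already simplified. Scaling its denominator by 1/12 (the reciprocal of the leading coefficient) yields the monic denominator.

Answer: s^4 - 4*s^3 - 2*s^2 + 4*s + 1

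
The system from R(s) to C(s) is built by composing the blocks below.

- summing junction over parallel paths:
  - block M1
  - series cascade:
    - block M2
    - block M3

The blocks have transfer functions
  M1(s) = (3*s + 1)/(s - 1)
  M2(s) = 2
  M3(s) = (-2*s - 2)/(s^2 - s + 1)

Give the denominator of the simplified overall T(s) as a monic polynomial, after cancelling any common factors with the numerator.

Step 1: cascade M2, M3 gives (-4*s - 4)/(s^2 - s + 1)
Step 2: parallel reduction of M1, (M2*M3) gives (3*s^3 - 6*s^2 + 2*s + 5)/(s^3 - 2*s^2 + 2*s - 1)
T(s) is the step-2 result (common factors already cancelled). Leading coefficient of the denominator: 1, so no rescaling is needed.

Hence the answer: s^3 - 2*s^2 + 2*s - 1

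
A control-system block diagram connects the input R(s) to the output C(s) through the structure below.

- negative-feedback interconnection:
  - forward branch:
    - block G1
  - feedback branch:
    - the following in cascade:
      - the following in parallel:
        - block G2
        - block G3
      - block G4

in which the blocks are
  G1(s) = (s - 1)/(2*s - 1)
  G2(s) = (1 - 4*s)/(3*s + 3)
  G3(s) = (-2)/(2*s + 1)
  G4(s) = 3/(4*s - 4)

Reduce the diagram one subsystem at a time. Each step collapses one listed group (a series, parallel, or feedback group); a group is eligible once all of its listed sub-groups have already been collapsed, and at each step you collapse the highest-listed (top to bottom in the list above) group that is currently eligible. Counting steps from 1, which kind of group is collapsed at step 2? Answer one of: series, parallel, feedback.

(1) parallel reduction of G2, G3
(2) multiply (G2+G3), G4 (series)
(3) collapse the loop (G1 forward, ((G2+G3)*G4) return)
The group at step 2 is a series group.

Final answer: series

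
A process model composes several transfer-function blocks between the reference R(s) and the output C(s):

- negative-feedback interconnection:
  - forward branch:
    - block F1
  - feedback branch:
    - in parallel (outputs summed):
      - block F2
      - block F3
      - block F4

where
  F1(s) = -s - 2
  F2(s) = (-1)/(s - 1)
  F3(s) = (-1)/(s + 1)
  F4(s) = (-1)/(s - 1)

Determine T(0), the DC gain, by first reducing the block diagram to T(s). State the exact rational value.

The answer is 2.

Reasoning:
(1) add F2, F3, F4 (parallel), giving (-3*s - 1)/(s^2 - 1)
(2) apply the feedback formula to F1, (F2+F3+F4), giving (-s^3 - 2*s^2 + s + 2)/(4*s^2 + 7*s + 1)
That last expression is T(s); at s = 0 only the constant terms survive, so T(0) = 2/1 = 2.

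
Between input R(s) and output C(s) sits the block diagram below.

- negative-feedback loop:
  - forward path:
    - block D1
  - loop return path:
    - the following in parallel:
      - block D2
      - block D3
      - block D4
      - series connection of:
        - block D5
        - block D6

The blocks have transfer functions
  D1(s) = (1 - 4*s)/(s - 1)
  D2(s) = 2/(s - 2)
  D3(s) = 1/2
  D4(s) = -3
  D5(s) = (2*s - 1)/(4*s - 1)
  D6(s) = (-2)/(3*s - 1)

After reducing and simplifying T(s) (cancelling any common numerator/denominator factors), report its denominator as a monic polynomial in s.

[1] combine D5, D6 in series gives (2 - 4*s)/(12*s^2 - 7*s + 1)
[2] sum the parallel branches D2, D3, D4, (D5*D6) gives (-60*s^3 + 195*s^2 - 83*s + 6)/(24*s^3 - 62*s^2 + 30*s - 4)
[3] feedback reduction of D1, (D2+D3+D4+(D5*D6)) gives (-24*s^3 + 62*s^2 - 30*s + 4)/(66*s^3 - 215*s^2 + 101*s - 10)
That last expression is T(s), already simplified. Scaling its denominator by 1/66 (the reciprocal of the leading coefficient) yields the monic denominator.

Therefore the answer is s^3 - 215*s^2/66 + 101*s/66 - 5/33.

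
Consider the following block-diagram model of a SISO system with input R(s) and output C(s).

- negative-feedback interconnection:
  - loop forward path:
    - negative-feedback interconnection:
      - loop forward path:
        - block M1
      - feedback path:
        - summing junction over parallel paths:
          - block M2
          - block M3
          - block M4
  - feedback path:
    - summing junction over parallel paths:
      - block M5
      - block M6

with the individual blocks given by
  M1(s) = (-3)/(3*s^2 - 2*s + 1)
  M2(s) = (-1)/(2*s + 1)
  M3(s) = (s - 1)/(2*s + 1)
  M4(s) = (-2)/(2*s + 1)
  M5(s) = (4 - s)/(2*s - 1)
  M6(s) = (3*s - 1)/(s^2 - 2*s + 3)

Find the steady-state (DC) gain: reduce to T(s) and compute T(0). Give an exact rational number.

Reducing step by step:

[1] combine M2, M3, M4 in parallel -> (s - 4)/(2*s + 1)
[2] apply the feedback formula to M1, (M2+M3+M4) -> (-6*s - 3)/(6*s^3 - s^2 - 3*s + 13)
[3] combine M5, M6 in parallel -> (-s^3 + 12*s^2 - 16*s + 13)/(2*s^3 - 5*s^2 + 8*s - 3)
[4] feedback reduction of [M1/(1+M1*(M2+M3+M4))], (M5+M6) -> (-12*s^4 + 24*s^3 - 33*s^2 - 6*s + 9)/(12*s^6 - 32*s^5 + 53*s^4 - 54*s^3 - 26*s^2 + 83*s - 78)
The step-4 result is T(s). Setting s = 0: T(0) = 9/(-78) = -3/26.

Answer: -3/26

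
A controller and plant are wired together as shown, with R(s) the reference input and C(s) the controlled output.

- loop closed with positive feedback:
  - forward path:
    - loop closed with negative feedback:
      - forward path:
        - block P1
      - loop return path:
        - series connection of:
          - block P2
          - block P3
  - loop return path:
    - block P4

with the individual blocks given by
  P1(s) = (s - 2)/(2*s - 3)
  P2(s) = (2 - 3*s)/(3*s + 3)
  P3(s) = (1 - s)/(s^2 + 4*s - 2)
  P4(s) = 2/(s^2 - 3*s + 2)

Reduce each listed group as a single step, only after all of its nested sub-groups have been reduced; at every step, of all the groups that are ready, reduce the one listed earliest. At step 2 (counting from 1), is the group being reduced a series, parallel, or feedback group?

Answer: feedback

Working:
Step 1: cascade P2, P3
Step 2: close the feedback loop around P1, (P2*P3)
Step 3: close the feedback loop around [P1/(1+P1*(P2*P3))], P4
Step 2: feedback.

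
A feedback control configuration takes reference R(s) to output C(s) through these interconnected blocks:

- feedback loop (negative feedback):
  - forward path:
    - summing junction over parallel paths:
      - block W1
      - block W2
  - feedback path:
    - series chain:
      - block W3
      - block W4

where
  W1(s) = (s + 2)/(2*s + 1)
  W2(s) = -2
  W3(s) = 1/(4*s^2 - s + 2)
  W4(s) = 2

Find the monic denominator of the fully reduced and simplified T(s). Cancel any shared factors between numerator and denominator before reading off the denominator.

First reduce the diagram to T(s).

Step 1: sum the parallel branches W1, W2 gives (-3*s)/(2*s + 1)
Step 2: cascade W3, W4 gives 2/(4*s^2 - s + 2)
Step 3: collapse the loop ((W1+W2) forward, (W3*W4) return) gives (-12*s^3 + 3*s^2 - 6*s)/(8*s^3 + 2*s^2 - 3*s + 2)
The result of step 3 is T(s) in lowest terms. Its denominator has leading coefficient 8; dividing the denominator through by 8 makes it monic.

Answer: s^3 + s^2/4 - 3*s/8 + 1/4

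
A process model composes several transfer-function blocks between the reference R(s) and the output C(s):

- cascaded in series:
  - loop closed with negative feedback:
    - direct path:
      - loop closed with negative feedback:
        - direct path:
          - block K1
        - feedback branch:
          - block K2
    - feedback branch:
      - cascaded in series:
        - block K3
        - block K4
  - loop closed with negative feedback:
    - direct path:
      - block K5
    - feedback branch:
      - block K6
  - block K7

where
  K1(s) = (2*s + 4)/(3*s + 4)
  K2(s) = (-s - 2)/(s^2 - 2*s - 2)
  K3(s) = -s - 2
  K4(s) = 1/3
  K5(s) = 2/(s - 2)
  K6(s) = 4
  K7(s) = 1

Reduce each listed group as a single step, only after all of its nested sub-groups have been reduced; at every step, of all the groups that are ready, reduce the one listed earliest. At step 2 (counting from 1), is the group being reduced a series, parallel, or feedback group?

The answer is series.

Reasoning:
1. feedback reduction of K1, K2
2. reduce the series chain K3, K4
3. collapse the loop ([K1/(1+K1*K2)] forward, (K3*K4) return)
4. close the feedback loop around K5, K6
5. series reduction of [[K1/(1+K1*K2)]/(1+[K1/(1+K1*K2)]*(K3*K4))], [K5/(1+K5*K6)], K7
At step 2 the group reduced is series.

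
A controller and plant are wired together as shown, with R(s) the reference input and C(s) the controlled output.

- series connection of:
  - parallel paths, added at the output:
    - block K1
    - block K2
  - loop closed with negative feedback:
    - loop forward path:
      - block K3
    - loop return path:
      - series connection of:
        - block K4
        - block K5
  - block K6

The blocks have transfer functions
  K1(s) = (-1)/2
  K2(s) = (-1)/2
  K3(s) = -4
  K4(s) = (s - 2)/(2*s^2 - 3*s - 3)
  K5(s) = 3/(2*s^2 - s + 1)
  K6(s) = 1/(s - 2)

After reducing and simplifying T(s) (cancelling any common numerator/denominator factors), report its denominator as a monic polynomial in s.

Reducing step by step:

Step 1: reduce the parallel group K1, K2 gives -1
Step 2: reduce the series chain K4, K5 gives (3*s - 6)/(4*s^4 - 8*s^3 - s^2 - 3)
Step 3: apply the feedback formula to K3, (K4*K5) gives (-16*s^4 + 32*s^3 + 4*s^2 + 12)/(4*s^4 - 8*s^3 - s^2 - 12*s + 21)
Step 4: multiply (K1+K2), [K3/(1+K3*(K4*K5))], K6 (series) gives (16*s^4 - 32*s^3 - 4*s^2 - 12)/(4*s^5 - 16*s^4 + 15*s^3 - 10*s^2 + 45*s - 42)
No further cancellation is possible in the step-4 result, so that is T(s). Its denominator becomes monic after dividing by the leading coefficient 4.

Answer: s^5 - 4*s^4 + 15*s^3/4 - 5*s^2/2 + 45*s/4 - 21/2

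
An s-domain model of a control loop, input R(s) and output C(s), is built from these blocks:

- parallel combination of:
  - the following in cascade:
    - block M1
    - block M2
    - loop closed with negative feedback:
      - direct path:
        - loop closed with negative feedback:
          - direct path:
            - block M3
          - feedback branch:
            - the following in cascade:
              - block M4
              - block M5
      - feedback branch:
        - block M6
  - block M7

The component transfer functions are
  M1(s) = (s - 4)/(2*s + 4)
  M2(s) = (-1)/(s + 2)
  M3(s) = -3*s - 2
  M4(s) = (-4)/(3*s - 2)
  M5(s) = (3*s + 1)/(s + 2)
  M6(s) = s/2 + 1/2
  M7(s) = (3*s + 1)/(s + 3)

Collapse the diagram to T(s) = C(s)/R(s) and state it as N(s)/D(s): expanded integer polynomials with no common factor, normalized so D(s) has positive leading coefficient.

Step 1: multiply M4, M5 (series); result (-12*s - 4)/(3*s^2 + 4*s - 4)
Step 2: apply the feedback formula to M3, (M4*M5); result (-9*s^3 - 18*s^2 + 4*s + 8)/(39*s^2 + 40*s + 4)
Step 3: close the feedback loop around [M3/(1+M3*(M4*M5))], M6; result (18*s^3 + 36*s^2 - 8*s - 16)/(9*s^4 + 27*s^3 - 64*s^2 - 92*s - 16)
Step 4: cascade M1, M2, [[M3/(1+M3*(M4*M5))]/(1+[M3/(1+M3*(M4*M5))]*M6)]; result (-9*s^3 + 36*s^2 + 4*s - 16)/(9*s^5 + 45*s^4 - 10*s^3 - 220*s^2 - 200*s - 32)
Step 5: combine (M1*M2*[[M3/(1+M3*(M4*M5))]/(1+[M3/(1+M3*(M4*M5))]*M6)]), M7 in parallel, which is the overall transfer function T(s) = C(s)/R(s) in lowest terms

Hence the answer: (27*s^6 + 144*s^5 + 6*s^4 - 661*s^3 - 708*s^2 - 300*s - 80)/(9*s^6 + 72*s^5 + 125*s^4 - 250*s^3 - 860*s^2 - 632*s - 96)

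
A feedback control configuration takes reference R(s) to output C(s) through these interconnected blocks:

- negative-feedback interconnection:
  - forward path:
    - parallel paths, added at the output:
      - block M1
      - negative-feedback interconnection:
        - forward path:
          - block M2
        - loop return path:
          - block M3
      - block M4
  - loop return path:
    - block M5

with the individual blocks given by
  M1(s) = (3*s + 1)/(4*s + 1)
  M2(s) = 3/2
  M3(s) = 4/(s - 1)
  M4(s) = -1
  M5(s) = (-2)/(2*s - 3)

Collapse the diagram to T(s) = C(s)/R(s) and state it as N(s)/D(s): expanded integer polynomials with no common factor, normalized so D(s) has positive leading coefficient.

Reducing step by step:

(1) reduce the feedback loop with forward M2 and return M3: (3*s - 3)/(2*s + 10)
(2) sum the parallel branches M1, [M2/(1+M2*M3)], M4: (10*s^2 - 19*s - 3)/(8*s^2 + 42*s + 10)
(3) feedback reduction of (M1+[M2/(1+M2*M3)]+M4), M5, which is the overall transfer function T(s) = C(s)/R(s) in lowest terms

Answer: (20*s^3 - 68*s^2 + 51*s + 9)/(16*s^3 + 40*s^2 - 68*s - 24)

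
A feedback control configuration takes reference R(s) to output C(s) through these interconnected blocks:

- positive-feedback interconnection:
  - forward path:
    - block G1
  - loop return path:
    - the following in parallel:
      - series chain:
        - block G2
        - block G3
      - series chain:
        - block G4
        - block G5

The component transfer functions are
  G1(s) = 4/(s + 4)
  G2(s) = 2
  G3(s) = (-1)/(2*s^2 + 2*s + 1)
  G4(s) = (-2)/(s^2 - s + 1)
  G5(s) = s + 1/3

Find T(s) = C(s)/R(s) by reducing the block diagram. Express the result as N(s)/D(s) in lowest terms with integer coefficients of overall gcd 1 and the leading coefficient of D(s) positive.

[1] combine G2, G3 in series gives (-2)/(2*s^2 + 2*s + 1)
[2] cascade G4, G5 gives (-6*s - 2)/(3*s^2 - 3*s + 3)
[3] reduce the parallel group (G2*G3), (G4*G5) gives (-12*s^3 - 22*s^2 - 4*s - 8)/(6*s^4 + 3*s^2 + 3*s + 3)
[4] collapse the loop (G1 forward, ((G2*G3)+(G4*G5)) return) - this is the overall T(s), already in the required normalized form

Therefore the answer is (24*s^4 + 12*s^2 + 12*s + 12)/(6*s^5 + 24*s^4 + 51*s^3 + 103*s^2 + 31*s + 44).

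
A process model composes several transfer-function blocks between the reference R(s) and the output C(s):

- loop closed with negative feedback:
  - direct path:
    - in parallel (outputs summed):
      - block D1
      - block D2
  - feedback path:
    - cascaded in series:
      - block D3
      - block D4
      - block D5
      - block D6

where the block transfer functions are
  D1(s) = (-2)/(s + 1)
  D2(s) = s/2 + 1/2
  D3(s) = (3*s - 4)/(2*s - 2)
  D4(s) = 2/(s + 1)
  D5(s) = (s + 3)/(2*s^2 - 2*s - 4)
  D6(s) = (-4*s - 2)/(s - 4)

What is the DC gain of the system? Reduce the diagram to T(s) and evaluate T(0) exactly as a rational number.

Reducing step by step:

Step 1 - parallel reduction of D1, D2, giving (s^2 + 2*s - 3)/(2*s + 2)
Step 2 - series reduction of D3, D4, D5, D6, giving (-6*s^3 - 13*s^2 + 19*s + 12)/(s^5 - 5*s^4 + s^3 + 13*s^2 - 2*s - 8)
Step 3 - close the feedback loop around (D1+D2), (D3*D4*D5*D6), giving (s^6 - 2*s^5 - 14*s^4 + 16*s^3 + 37*s^2 - 14*s - 24)/(2*s^5 - 12*s^4 - 45*s^3 - 6*s^2 + 105*s + 52)
Step 3 gives the overall T(s). Then T(0) = -24/52 = -6/13.

Answer: -6/13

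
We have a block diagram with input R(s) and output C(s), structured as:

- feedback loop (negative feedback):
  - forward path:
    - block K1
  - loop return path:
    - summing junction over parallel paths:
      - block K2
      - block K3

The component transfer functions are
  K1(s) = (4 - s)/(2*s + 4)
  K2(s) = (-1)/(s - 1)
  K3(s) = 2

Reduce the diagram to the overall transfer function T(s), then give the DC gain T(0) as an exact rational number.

Answer: 1/4

Working:
Step 1. sum the parallel branches K2, K3 -> (2*s - 3)/(s - 1)
Step 2. close the feedback loop around K1, (K2+K3) -> (-s^2 + 5*s - 4)/(13*s - 16)
The step-2 result is T(s). Setting s = 0: T(0) = -4/(-16) = 1/4.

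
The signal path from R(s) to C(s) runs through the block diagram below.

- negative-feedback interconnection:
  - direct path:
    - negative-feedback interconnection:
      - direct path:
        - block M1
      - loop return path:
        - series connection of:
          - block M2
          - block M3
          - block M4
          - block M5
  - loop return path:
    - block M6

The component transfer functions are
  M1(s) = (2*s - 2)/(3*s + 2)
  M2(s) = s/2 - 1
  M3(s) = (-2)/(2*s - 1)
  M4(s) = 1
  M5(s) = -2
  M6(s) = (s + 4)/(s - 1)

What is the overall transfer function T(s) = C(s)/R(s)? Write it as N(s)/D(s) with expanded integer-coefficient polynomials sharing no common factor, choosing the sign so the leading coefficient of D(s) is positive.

(1) multiply M2, M3, M4, M5 (series), giving (2*s - 4)/(2*s - 1)
(2) reduce the feedback loop with forward M1 and return (M2*M3*M4*M5), giving (4*s^2 - 6*s + 2)/(10*s^2 - 11*s + 6)
(3) collapse the loop ([M1/(1+M1*(M2*M3*M4*M5))] forward, M6 return), giving the overall T(s)

Answer: (4*s^2 - 6*s + 2)/(14*s^2 + 3*s - 2)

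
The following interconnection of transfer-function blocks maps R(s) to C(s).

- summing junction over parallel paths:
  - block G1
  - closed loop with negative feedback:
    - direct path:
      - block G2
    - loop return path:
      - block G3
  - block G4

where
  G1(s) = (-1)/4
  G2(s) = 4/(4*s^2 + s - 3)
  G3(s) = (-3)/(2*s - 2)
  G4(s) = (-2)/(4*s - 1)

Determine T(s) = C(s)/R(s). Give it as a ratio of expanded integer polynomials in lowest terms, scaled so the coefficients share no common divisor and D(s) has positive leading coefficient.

First reduce the diagram to T(s).

Step 1. close the feedback loop around G2, G3 -> (4*s - 4)/(4*s^3 - 3*s^2 - 4*s - 3)
Step 2. add G1, [G2/(1+G2*G3)], G4 (parallel): this yields T(s), and no further normalization is needed

Answer: (-16*s^4 - 16*s^3 + 101*s^2 - 40*s + 37)/(64*s^4 - 64*s^3 - 52*s^2 - 32*s + 12)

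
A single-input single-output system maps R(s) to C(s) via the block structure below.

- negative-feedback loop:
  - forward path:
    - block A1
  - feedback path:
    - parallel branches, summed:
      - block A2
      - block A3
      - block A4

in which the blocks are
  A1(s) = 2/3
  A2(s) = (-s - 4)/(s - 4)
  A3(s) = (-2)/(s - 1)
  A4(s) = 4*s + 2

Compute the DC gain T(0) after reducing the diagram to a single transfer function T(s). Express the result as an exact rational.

First reduce the diagram to T(s).

Step 1: add A2, A3, A4 (parallel) -> (4*s^3 - 19*s^2 + s + 20)/(s^2 - 5*s + 4)
Step 2: reduce the feedback loop with forward A1 and return (A2+A3+A4) -> (2*s^2 - 10*s + 8)/(8*s^3 - 35*s^2 - 13*s + 52)
That last expression is T(s); at s = 0 only the constant terms survive, so T(0) = 8/52 = 2/13.

Answer: 2/13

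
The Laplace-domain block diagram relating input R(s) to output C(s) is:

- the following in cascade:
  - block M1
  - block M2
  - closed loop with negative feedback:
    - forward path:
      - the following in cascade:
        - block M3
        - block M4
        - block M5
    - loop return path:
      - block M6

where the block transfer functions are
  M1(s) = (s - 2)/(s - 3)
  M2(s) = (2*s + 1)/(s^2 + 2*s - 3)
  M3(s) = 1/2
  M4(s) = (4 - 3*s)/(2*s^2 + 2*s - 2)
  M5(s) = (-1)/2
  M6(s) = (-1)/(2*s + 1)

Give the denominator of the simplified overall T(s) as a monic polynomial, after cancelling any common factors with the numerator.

Reducing step by step:

Step 1: series reduction of M3, M4, M5 = (3*s - 4)/(8*s^2 + 8*s - 8)
Step 2: apply the feedback formula to (M3*M4*M5), M6 = (6*s^2 - 5*s - 4)/(16*s^3 + 24*s^2 - 11*s - 4)
Step 3: reduce the series chain M1, M2, [(M3*M4*M5)/(1+(M3*M4*M5)*M6)] = (12*s^4 - 28*s^3 - 5*s^2 + 22*s + 8)/(16*s^6 + 8*s^5 - 179*s^4 - 65*s^3 + 319*s^2 - 63*s - 36)
The result of step 3 is T(s) in lowest terms. Its denominator has leading coefficient 16; dividing the denominator through by 16 makes it monic.

Answer: s^6 + s^5/2 - 179*s^4/16 - 65*s^3/16 + 319*s^2/16 - 63*s/16 - 9/4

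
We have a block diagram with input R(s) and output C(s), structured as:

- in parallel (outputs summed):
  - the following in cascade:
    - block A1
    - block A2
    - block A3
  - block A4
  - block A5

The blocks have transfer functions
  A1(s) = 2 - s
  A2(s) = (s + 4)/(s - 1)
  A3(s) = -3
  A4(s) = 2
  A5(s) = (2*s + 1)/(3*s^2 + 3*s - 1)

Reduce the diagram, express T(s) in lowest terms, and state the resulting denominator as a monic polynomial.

(1) cascade A1, A2, A3 gives (3*s^2 + 6*s - 24)/(s - 1)
(2) add (A1*A2*A3), A4, A5 (parallel) gives (9*s^4 + 33*s^3 - 55*s^2 - 87*s + 25)/(3*s^3 - 4*s + 1)
T(s) is the step-2 result (common factors already cancelled). Leading coefficient of the denominator: 3. Divide through by 3 for the monic polynomial.

Final answer: s^3 - 4*s/3 + 1/3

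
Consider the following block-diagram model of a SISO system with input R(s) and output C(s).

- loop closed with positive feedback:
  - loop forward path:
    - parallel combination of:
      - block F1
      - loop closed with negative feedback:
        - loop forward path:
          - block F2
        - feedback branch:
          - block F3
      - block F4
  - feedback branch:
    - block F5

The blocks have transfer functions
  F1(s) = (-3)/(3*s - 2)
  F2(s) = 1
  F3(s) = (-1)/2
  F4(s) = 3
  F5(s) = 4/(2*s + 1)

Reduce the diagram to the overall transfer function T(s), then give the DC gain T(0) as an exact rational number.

The answer is -13/50.

Reasoning:
1. apply the feedback formula to F2, F3 -> 2
2. reduce the parallel group F1, [F2/(1+F2*F3)], F4 -> (15*s - 13)/(3*s - 2)
3. reduce the feedback loop with forward (F1+[F2/(1+F2*F3)]+F4) and return F5 -> (30*s^2 - 11*s - 13)/(6*s^2 - 61*s + 50)
Evaluating the step-3 result (the overall T(s)) at s = 0 gives T(0) = -13/50.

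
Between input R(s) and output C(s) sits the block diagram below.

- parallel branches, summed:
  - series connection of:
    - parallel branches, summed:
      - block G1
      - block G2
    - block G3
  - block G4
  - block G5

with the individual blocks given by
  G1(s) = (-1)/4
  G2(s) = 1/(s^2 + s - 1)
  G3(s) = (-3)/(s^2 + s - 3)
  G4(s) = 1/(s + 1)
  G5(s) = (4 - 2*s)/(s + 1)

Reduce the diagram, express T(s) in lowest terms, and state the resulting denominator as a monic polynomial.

Step 1 - sum the parallel branches G1, G2: (-s^2 - s + 5)/(4*s^2 + 4*s - 4)
Step 2 - reduce the series chain (G1+G2), G3: (3*s^2 + 3*s - 15)/(4*s^4 + 8*s^3 - 12*s^2 - 16*s + 12)
Step 3 - reduce the parallel group ((G1+G2)*G3), G4, G5: (-8*s^5 + 4*s^4 + 67*s^3 - 22*s^2 - 116*s + 45)/(4*s^5 + 12*s^4 - 4*s^3 - 28*s^2 - 4*s + 12)
Step 3 gives the fully reduced T(s), with no common factor left to cancel. The denominator's leading coefficient is 4, so divide each of its coefficients by 4 to get the monic form.

Final answer: s^5 + 3*s^4 - s^3 - 7*s^2 - s + 3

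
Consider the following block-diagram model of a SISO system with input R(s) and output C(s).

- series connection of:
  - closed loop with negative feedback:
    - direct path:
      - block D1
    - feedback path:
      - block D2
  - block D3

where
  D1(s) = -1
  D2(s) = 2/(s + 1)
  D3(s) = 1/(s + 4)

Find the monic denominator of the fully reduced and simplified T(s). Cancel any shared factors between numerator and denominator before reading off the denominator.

Step 1 - collapse the loop (D1 forward, D2 return) gives (-s - 1)/(s - 1)
Step 2 - cascade [D1/(1+D1*D2)], D3 gives (-s - 1)/(s^2 + 3*s - 4)
T(s) is the step-2 result (common factors already cancelled). Leading coefficient of the denominator: 1, so no rescaling is needed.

Answer: s^2 + 3*s - 4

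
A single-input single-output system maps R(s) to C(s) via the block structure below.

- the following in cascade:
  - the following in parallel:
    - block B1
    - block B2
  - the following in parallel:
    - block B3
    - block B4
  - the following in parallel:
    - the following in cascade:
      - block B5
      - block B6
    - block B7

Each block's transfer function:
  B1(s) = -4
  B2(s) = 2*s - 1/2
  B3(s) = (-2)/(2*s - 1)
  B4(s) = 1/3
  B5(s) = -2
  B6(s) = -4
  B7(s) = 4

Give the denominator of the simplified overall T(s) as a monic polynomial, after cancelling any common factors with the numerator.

Step 1 - reduce the parallel group B1, B2 -> 2*s - 9/2
Step 2 - reduce the parallel group B3, B4 -> (2*s - 7)/(6*s - 3)
Step 3 - cascade B5, B6 -> 8
Step 4 - combine (B5*B6), B7 in parallel -> 12
Step 5 - series reduction of (B1+B2), (B3+B4), ((B5*B6)+B7) -> (16*s^2 - 92*s + 126)/(2*s - 1)
The result of step 5 is T(s) in lowest terms. Its denominator has leading coefficient 2; dividing the denominator through by 2 makes it monic.

Hence the answer: s - 1/2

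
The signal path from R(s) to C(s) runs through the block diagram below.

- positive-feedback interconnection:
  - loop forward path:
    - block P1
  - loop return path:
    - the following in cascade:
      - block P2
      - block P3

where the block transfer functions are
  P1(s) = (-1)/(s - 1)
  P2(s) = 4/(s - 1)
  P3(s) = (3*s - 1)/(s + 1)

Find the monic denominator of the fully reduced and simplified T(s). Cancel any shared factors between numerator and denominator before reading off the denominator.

1. combine P2, P3 in series = (12*s - 4)/(s^2 - 1)
2. apply the feedback formula to P1, (P2*P3) = (1 - s^2)/(s^3 - s^2 + 11*s - 3)
No further cancellation is possible in the step-2 result, so that is T(s). Its denominator is already monic.

Therefore the answer is s^3 - s^2 + 11*s - 3.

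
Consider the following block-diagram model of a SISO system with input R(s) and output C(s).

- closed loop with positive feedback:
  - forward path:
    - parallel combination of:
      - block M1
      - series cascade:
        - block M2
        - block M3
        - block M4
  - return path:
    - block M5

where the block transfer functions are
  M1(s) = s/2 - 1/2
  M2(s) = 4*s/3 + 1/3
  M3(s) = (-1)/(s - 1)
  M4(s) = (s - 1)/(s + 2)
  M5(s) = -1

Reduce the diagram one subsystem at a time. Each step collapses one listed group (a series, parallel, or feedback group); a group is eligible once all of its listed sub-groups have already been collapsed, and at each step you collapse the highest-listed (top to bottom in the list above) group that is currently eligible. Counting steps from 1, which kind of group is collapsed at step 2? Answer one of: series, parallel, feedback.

Reducing step by step:

[1] reduce the series chain M2, M3, M4
[2] sum the parallel branches M1, (M2*M3*M4)
[3] apply the feedback formula to (M1+(M2*M3*M4)), M5
Step 2 collapses a parallel group.

Answer: parallel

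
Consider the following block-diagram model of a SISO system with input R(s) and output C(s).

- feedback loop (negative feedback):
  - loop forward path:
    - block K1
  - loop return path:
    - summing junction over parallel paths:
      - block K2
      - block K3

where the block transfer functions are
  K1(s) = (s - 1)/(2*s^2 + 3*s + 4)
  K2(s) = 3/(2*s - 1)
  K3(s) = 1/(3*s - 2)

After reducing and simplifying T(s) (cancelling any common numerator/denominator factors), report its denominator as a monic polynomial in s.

First reduce the diagram to T(s).

Step 1 - add K2, K3 (parallel) gives (11*s - 7)/(6*s^2 - 7*s + 2)
Step 2 - close the feedback loop around K1, (K2+K3) gives (6*s^3 - 13*s^2 + 9*s - 2)/(12*s^4 + 4*s^3 + 18*s^2 - 40*s + 15)
No further cancellation is possible in the step-2 result, so that is T(s). Its denominator becomes monic after dividing by the leading coefficient 12.

Answer: s^4 + s^3/3 + 3*s^2/2 - 10*s/3 + 5/4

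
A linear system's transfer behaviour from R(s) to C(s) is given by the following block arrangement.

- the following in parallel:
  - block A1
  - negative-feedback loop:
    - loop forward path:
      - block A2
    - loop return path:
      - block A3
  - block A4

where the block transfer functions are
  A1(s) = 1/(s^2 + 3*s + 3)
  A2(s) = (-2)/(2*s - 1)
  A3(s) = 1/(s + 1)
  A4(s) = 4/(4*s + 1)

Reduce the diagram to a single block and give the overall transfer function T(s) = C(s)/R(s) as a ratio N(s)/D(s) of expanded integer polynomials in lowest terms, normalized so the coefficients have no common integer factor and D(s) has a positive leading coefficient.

First reduce the diagram to T(s).

Step 1 - collapse the loop (A2 forward, A3 return) -> (-2*s - 2)/(2*s^2 + s - 3)
Step 2 - parallel reduction of A1, [A2/(1+A2*A3)], A4, which is the overall transfer function T(s) = C(s)/R(s) in lowest terms

Answer: (2*s^3 - 26*s^2 - 71*s - 45)/(8*s^5 + 30*s^4 + 31*s^3 - 18*s^2 - 42*s - 9)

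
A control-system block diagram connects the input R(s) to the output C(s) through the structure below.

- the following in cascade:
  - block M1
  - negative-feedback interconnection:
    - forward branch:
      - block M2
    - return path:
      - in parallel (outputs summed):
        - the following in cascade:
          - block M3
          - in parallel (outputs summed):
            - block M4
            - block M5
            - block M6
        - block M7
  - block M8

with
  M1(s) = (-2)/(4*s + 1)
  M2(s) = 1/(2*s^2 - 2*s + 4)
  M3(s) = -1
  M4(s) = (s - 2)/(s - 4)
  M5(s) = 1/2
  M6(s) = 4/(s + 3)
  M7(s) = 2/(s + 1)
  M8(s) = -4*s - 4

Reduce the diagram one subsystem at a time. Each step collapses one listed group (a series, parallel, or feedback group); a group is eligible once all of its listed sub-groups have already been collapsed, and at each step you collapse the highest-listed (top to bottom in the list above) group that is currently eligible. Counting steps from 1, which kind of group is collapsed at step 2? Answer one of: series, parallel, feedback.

Answer: series

Working:
Step 1 - parallel reduction of M4, M5, M6
Step 2 - series reduction of M3, (M4+M5+M6)
Step 3 - reduce the parallel group (M3*(M4+M5+M6)), M7
Step 4 - feedback reduction of M2, ((M3*(M4+M5+M6))+M7)
Step 5 - series reduction of M1, [M2/(1+M2*((M3*(M4+M5+M6))+M7))], M8
Step 2: series.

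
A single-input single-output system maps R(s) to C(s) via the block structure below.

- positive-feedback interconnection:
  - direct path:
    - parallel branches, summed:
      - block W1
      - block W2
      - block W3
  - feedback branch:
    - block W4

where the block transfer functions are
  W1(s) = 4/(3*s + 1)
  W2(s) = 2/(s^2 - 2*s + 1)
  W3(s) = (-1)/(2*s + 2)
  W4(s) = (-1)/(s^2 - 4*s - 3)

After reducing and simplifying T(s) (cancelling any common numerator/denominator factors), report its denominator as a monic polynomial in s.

Answer: s^6 - 14*s^5/3 - 5*s^4/3 + 53*s^3/6 + 19*s^2/6 - 13*s/6 + 5/6

Working:
Step 1: parallel reduction of W1, W2, W3, giving (5*s^3 + 9*s^2 + 7*s + 11)/(6*s^4 - 4*s^3 - 8*s^2 + 4*s + 2)
Step 2: apply the feedback formula to (W1+W2+W3), W4, giving (5*s^5 - 11*s^4 - 44*s^3 - 44*s^2 - 65*s - 33)/(6*s^6 - 28*s^5 - 10*s^4 + 53*s^3 + 19*s^2 - 13*s + 5)
Step 2 gives the fully reduced T(s), with no common factor left to cancel. The denominator's leading coefficient is 6, so divide each of its coefficients by 6 to get the monic form.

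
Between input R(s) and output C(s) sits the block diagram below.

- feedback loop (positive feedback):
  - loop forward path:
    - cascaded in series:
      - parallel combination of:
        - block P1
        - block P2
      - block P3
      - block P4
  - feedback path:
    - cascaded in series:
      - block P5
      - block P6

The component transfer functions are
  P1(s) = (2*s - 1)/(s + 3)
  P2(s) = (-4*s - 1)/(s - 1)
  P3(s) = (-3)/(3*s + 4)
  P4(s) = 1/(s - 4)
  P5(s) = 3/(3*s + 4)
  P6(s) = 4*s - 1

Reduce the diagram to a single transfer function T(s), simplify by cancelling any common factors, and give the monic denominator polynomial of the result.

Step 1 - add P1, P2 (parallel) gives (-2*s^2 - 16*s - 2)/(s^2 + 2*s - 3)
Step 2 - series reduction of (P1+P2), P3, P4 gives (6*s^2 + 48*s + 6)/(3*s^4 - 2*s^3 - 41*s^2 - 8*s + 48)
Step 3 - multiply P5, P6 (series) gives (12*s - 3)/(3*s + 4)
Step 4 - apply the feedback formula to ((P1+P2)*P3*P4), (P5*P6) gives (18*s^3 + 168*s^2 + 210*s + 24)/(9*s^5 + 6*s^4 - 203*s^3 - 746*s^2 + 184*s + 210)
The result of step 4 is T(s) in lowest terms. Its denominator has leading coefficient 9; dividing the denominator through by 9 makes it monic.

Therefore the answer is s^5 + 2*s^4/3 - 203*s^3/9 - 746*s^2/9 + 184*s/9 + 70/3.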